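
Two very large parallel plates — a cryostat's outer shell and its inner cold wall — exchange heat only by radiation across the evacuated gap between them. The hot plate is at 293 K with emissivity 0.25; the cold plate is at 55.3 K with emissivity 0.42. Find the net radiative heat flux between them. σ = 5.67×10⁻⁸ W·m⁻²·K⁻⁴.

q ≈ 77.6 W/m²

For two infinite grey parallel plates, q = σ(T₁⁴ − T₂⁴)/(1/ε₁ + 1/ε₂ − 1).
T₁⁴ − T₂⁴ = 7.370×10⁹ − 9.352×10⁶ = 7.361×10⁹ K⁴.
1/ε₁ + 1/ε₂ − 1 = 4.000 + 2.381 − 1 = 5.381.
q = 5.67×10⁻⁸ × 7.361×10⁹ / 5.381.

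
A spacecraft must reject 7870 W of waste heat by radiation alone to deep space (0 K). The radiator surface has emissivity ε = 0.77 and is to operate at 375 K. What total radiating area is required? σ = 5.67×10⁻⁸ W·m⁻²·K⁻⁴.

P = εσA T⁴ ⇒ A = P/(εσT⁴).
T⁴ = 1.978×10¹⁰ K⁴.
A = 7870/(0.77 × 5.67×10⁻⁸ × 1.978×10¹⁰).

A ≈ 9.12 m²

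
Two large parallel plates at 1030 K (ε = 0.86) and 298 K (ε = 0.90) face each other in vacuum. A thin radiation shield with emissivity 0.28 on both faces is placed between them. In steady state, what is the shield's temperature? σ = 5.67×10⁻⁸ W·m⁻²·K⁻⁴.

In steady state the net flux on the hot side equals that on the cold side.
σ(T₁⁴−T_s⁴)/D₁ = σ(T_s⁴−T₂⁴)/D₂, with D₁ = 1/ε₁+1/ε_s−1 = 3.734, D₂ = 1/ε_s+1/ε₂−1 = 3.683.
Solve for T_s⁴: T_s⁴ = (D₂·T₁⁴ + D₁·T₂⁴)/(D₁+D₂) = 5.628×10¹¹ K⁴.

T_s ≈ 866 K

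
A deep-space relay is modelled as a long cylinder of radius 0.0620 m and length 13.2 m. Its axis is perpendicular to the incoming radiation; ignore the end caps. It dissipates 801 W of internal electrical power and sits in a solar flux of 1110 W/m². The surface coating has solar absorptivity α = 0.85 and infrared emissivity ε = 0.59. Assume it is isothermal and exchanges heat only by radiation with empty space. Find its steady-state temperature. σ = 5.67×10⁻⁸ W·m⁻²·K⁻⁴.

At steady state, absorbed solar power + internal power = radiated power.
Absorbed: α·S·A_cross = 0.85·1110·1.637 = 1544 W (cross-section 2rL).
Total input = 1544 + 801 = 2345 W.
Radiated: εσ·A_surf·T⁴ with A_surf = 2πrL = 5.142 m².
T⁴ = 2345/(0.59·5.67×10⁻⁸·5.142) = 1.363×10¹⁰ K⁴.

T ≈ 342 K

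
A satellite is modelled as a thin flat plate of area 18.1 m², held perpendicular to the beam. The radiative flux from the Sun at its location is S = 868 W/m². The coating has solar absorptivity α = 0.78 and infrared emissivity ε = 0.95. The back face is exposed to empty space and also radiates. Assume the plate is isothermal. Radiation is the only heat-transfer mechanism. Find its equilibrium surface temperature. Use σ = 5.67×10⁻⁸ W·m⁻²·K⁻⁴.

T ≈ 282 K

At equilibrium, absorbed power = emitted power.
Absorbing cross-section = A = 18.10 m²; emitting surface = 2A = 36.20 m² (ratio 2).
αS·A_cross = εσ·A_surf·T⁴  ⇒  T⁴ = αS/(ε·2σ).
T⁴ = 0.780·868/(0.95·2·5.67×10⁻⁸) = 6.285×10⁹ K⁴.
T = (6.285×10⁹)^(1/4).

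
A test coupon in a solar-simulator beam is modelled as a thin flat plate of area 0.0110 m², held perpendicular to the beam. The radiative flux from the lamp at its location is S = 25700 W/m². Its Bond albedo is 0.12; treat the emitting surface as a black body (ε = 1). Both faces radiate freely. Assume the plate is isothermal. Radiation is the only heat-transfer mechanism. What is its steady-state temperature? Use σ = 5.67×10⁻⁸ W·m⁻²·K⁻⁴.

T ≈ 668 K

At equilibrium, absorbed power = emitted power.
Absorbing cross-section = A = 0.01100 m²; emitting surface = 2A = 0.02200 m² (ratio 2).
(1−a)S·A_cross = εσ·A_surf·T⁴  ⇒  T⁴ = (1−a)S/(2σ).
T⁴ = 0.880·25700/(2·5.67×10⁻⁸) = 1.994×10¹¹ K⁴.
T = (1.994×10¹¹)^(1/4).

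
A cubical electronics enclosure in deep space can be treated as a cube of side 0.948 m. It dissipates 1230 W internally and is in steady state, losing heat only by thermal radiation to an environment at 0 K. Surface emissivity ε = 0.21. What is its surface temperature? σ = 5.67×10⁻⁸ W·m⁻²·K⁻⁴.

T ≈ 372 K

Steady state: internal power = radiated power, P = εσA T⁴.
Radiating area A = 6L² = 5.392 m².
T⁴ = P/(εσA) = 1230/(0.21·5.67×10⁻⁸·5.392) = 1.916×10¹⁰ K⁴.
T = (1.916×10¹⁰)^(1/4).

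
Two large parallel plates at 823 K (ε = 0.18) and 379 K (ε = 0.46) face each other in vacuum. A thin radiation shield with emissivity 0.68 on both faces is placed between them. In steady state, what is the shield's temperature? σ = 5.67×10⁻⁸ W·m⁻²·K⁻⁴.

T_s ≈ 627 K

In steady state the net flux on the hot side equals that on the cold side.
σ(T₁⁴−T_s⁴)/D₁ = σ(T_s⁴−T₂⁴)/D₂, with D₁ = 1/ε₁+1/ε_s−1 = 6.026, D₂ = 1/ε_s+1/ε₂−1 = 2.645.
Solve for T_s⁴: T_s⁴ = (D₂·T₁⁴ + D₁·T₂⁴)/(D₁+D₂) = 1.543×10¹¹ K⁴.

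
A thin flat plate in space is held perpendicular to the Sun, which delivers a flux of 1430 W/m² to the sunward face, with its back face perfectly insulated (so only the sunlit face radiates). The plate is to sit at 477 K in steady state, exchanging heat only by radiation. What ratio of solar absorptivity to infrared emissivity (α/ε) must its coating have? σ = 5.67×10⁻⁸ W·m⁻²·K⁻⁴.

Balance: αS·A = εσ·1A·T⁴ ⇒ α/ε = σT⁴/S.
α/ε = 5.67×10⁻⁸·(477)⁴/1430 = 5.67×10⁻⁸·5.177×10¹⁰/1430.

α/ε ≈ 2.05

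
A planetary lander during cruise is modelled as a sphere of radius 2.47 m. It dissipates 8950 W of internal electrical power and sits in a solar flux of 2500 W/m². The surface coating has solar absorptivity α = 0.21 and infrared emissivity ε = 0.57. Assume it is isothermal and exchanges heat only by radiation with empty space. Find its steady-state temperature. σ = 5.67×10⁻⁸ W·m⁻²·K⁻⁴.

T ≈ 296 K

At steady state, absorbed solar power + internal power = radiated power.
Absorbed: α·S·A_cross = 0.21·2500·19.17 = 10060 W (cross-section πr²).
Total input = 10060 + 8950 = 19010 W.
Radiated: εσ·A_surf·T⁴ with A_surf = 4πr² = 76.67 m².
T⁴ = 19010/(0.57·5.67×10⁻⁸·76.67) = 7.673×10⁹ K⁴.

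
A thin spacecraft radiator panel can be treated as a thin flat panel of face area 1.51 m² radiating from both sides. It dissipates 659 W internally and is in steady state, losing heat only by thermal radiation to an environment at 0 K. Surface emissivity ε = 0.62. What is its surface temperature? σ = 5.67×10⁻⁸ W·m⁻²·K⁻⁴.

T ≈ 281 K

Steady state: internal power = radiated power, P = εσA T⁴.
Radiating area A = 2·1.51 = 3.020 m².
T⁴ = P/(εσA) = 659/(0.62·5.67×10⁻⁸·3.020) = 6.207×10⁹ K⁴.
T = (6.207×10⁹)^(1/4).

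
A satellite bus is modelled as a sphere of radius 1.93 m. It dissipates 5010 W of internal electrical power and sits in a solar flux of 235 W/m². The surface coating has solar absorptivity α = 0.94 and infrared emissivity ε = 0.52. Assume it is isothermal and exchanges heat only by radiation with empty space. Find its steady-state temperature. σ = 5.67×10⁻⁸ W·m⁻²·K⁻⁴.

T ≈ 272 K

At steady state, absorbed solar power + internal power = radiated power.
Absorbed: α·S·A_cross = 0.94·235·11.70 = 2585 W (cross-section πr²).
Total input = 2585 + 5010 = 7595 W.
Radiated: εσ·A_surf·T⁴ with A_surf = 4πr² = 46.81 m².
T⁴ = 7595/(0.52·5.67×10⁻⁸·46.81) = 5.503×10⁹ K⁴.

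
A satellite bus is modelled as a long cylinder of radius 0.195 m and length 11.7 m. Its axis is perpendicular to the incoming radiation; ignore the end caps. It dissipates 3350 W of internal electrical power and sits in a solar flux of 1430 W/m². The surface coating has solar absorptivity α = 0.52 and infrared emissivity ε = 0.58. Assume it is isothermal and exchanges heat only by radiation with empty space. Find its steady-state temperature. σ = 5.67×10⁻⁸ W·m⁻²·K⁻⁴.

At steady state, absorbed solar power + internal power = radiated power.
Absorbed: α·S·A_cross = 0.52·1430·4.563 = 3393 W (cross-section 2rL).
Total input = 3393 + 3350 = 6743 W.
Radiated: εσ·A_surf·T⁴ with A_surf = 2πrL = 14.34 m².
T⁴ = 6743/(0.58·5.67×10⁻⁸·14.34) = 1.430×10¹⁰ K⁴.

T ≈ 346 K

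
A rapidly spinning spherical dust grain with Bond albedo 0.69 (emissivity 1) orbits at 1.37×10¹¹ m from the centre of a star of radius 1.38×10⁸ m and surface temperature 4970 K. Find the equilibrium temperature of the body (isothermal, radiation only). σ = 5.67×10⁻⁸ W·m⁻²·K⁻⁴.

The star's surface emits σT_*⁴; at distance d the flux is S = σT_*⁴(R_*/d)².
S = 5.67×10⁻⁸·(4970)⁴·(1.38×10⁸/1.37×10¹¹)² = 35.10 W/m².
For an isothermal sphere T⁴ = (1−a)S/(4σ) = 4.798×10⁷ K⁴.

T ≈ 83.2 K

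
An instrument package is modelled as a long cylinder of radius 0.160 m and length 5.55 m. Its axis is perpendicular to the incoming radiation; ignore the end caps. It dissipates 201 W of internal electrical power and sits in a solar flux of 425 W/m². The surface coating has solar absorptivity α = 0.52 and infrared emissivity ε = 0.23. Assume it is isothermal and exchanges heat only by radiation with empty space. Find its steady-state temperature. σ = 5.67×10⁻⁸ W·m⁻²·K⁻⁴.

At steady state, absorbed solar power + internal power = radiated power.
Absorbed: α·S·A_cross = 0.52·425·1.776 = 392.5 W (cross-section 2rL).
Total input = 392.5 + 201 = 593.5 W.
Radiated: εσ·A_surf·T⁴ with A_surf = 2πrL = 5.579 m².
T⁴ = 593.5/(0.23·5.67×10⁻⁸·5.579) = 8.157×10⁹ K⁴.

T ≈ 301 K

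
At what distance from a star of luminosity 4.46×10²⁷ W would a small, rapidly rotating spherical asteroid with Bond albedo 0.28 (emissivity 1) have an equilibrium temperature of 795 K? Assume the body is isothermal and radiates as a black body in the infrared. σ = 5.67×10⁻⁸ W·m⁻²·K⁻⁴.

d ≈ 5.31×10¹⁰ m

For an isothermal black-emitting sphere, (1−a)S·πr² = σ·4πr²·T⁴ ⇒ S = 4σT⁴/(1−a).
S = 4·5.67×10⁻⁸·(795)⁴/0.720 = 1.258×10⁵ W/m².
Flux falls as S = L/(4πd²), so d = √(L/(4πS)) = √(4.46×10²⁷/(4π·1.258×10⁵)).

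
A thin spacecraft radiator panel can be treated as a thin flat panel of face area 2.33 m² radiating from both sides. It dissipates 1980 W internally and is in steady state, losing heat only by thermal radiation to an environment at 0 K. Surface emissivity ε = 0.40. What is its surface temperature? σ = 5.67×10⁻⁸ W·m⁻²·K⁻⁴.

T ≈ 370 K

Steady state: internal power = radiated power, P = εσA T⁴.
Radiating area A = 2·2.33 = 4.660 m².
T⁴ = P/(εσA) = 1980/(0.40·5.67×10⁻⁸·4.660) = 1.873×10¹⁰ K⁴.
T = (1.873×10¹⁰)^(1/4).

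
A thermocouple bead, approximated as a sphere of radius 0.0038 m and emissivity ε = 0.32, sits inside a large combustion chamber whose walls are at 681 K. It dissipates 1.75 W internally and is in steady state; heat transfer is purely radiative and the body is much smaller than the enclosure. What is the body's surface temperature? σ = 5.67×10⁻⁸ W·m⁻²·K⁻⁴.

For a small grey body in a large enclosure, net radiated power = εσA(T⁴ − T_w⁴).
Steady state: P = εσA(T⁴ − T_w⁴) with A = 4πr² = 1.815×10⁻⁴ m².
T⁴ = P/(εσA) + T_w⁴ = 1.75/(0.32·5.67×10⁻⁸·1.815×10⁻⁴) + (681)⁴
    = 5.315×10¹¹ + 2.151×10¹¹ = 7.466×10¹¹ K⁴.

T ≈ 930 K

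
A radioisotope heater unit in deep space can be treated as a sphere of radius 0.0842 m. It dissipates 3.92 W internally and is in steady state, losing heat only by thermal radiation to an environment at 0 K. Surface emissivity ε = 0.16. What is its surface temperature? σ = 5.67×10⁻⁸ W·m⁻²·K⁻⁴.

Steady state: internal power = radiated power, P = εσA T⁴.
Radiating area A = 4πr² = 0.08909 m².
T⁴ = P/(εσA) = 3.92/(0.16·5.67×10⁻⁸·0.08909) = 4.850×10⁹ K⁴.
T = (4.850×10⁹)^(1/4).

T ≈ 264 K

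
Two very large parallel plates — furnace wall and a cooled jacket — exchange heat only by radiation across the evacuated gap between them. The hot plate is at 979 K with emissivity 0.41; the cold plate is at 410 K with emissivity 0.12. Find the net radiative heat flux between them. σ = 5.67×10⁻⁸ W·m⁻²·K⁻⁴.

q ≈ 5170 W/m²

For two infinite grey parallel plates, q = σ(T₁⁴ − T₂⁴)/(1/ε₁ + 1/ε₂ − 1).
T₁⁴ − T₂⁴ = 9.186×10¹¹ − 2.826×10¹⁰ = 8.904×10¹¹ K⁴.
1/ε₁ + 1/ε₂ − 1 = 2.439 + 8.333 − 1 = 9.772.
q = 5.67×10⁻⁸ × 8.904×10¹¹ / 9.772.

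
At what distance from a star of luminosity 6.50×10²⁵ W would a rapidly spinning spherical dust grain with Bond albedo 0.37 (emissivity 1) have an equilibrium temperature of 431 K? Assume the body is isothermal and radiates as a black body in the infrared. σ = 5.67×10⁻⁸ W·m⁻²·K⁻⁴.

d ≈ 2.04×10¹⁰ m

For an isothermal black-emitting sphere, (1−a)S·πr² = σ·4πr²·T⁴ ⇒ S = 4σT⁴/(1−a).
S = 4·5.67×10⁻⁸·(431)⁴/0.630 = 12420 W/m².
Flux falls as S = L/(4πd²), so d = √(L/(4πS)) = √(6.50×10²⁵/(4π·12420)).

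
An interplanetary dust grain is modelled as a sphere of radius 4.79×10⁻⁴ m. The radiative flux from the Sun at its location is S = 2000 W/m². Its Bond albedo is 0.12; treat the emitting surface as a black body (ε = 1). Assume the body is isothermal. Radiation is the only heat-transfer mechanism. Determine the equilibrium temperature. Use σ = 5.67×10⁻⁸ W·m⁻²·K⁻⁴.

T ≈ 297 K

At equilibrium, absorbed power = emitted power.
Absorbing cross-section = πr² = 7.208×10⁻⁷ m²; emitting surface = 4πr² = 2.883×10⁻⁶ m² (ratio 4).
(1−a)S·A_cross = εσ·A_surf·T⁴  ⇒  T⁴ = (1−a)S/(4σ).
T⁴ = 0.880·2000/(4·5.67×10⁻⁸) = 7.760×10⁹ K⁴.
T = (7.760×10⁹)^(1/4).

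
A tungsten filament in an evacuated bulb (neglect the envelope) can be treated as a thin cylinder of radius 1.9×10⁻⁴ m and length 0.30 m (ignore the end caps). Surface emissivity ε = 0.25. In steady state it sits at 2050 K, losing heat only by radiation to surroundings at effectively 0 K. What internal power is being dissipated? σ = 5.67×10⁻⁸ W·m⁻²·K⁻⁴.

P ≈ 89.7 W

Steady state: P = εσA T⁴.
A = 2πrL = 3.581×10⁻⁴ m²; T⁴ = (2050)⁴ = 1.766×10¹³ K⁴.
P = 0.25 × 5.67×10⁻⁸ × 3.581×10⁻⁴ × 1.766×10¹³.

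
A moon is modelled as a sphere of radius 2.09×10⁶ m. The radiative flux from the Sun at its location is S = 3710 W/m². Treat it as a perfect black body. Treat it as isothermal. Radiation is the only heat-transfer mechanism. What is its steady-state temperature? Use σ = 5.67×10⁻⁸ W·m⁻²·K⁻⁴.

At equilibrium, absorbed power = emitted power.
Absorbing cross-section = πr² = 1.372×10¹³ m²; emitting surface = 4πr² = 5.489×10¹³ m² (ratio 4).
S·A_cross = εσ·A_surf·T⁴  ⇒  T⁴ = S/(4σ).
T⁴ = 1.00·3710/(4·5.67×10⁻⁸) = 1.636×10¹⁰ K⁴.
T = (1.636×10¹⁰)^(1/4).

T ≈ 358 K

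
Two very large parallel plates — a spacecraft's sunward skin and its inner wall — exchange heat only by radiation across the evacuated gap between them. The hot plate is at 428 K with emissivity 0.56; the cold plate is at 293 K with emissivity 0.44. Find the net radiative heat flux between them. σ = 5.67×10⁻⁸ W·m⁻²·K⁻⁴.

For two infinite grey parallel plates, q = σ(T₁⁴ − T₂⁴)/(1/ε₁ + 1/ε₂ − 1).
T₁⁴ − T₂⁴ = 3.356×10¹⁰ − 7.370×10⁹ = 2.619×10¹⁰ K⁴.
1/ε₁ + 1/ε₂ − 1 = 1.786 + 2.273 − 1 = 3.058.
q = 5.67×10⁻⁸ × 2.619×10¹⁰ / 3.058.

q ≈ 485 W/m²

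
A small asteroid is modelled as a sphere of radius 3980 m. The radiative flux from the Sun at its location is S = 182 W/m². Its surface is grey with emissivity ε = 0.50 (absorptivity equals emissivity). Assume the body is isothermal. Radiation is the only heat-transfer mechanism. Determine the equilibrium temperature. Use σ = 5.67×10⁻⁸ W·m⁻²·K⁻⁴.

At equilibrium, absorbed power = emitted power.
Absorbing cross-section = πr² = 4.976×10⁷ m²; emitting surface = 4πr² = 1.991×10⁸ m² (ratio 4).
εS·A_cross = εσ·A_surf·T⁴  ⇒  T⁴ = S/(4σ)   (ε cancels).
T⁴ = 182/(4·5.67×10⁻⁸) = 8.025×10⁸ K⁴.
T = (8.025×10⁸)^(1/4).

T ≈ 168 K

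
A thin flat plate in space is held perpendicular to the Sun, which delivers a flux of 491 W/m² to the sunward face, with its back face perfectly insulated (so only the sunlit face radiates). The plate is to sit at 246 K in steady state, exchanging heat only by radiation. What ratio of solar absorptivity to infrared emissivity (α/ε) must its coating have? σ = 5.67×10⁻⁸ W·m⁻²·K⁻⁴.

α/ε ≈ 0.423

Balance: αS·A = εσ·1A·T⁴ ⇒ α/ε = σT⁴/S.
α/ε = 5.67×10⁻⁸·(246)⁴/491 = 5.67×10⁻⁸·3.662×10⁹/491.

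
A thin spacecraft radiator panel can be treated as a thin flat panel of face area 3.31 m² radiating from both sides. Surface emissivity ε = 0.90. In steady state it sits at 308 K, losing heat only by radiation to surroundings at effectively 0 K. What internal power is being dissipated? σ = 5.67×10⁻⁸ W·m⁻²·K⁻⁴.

P ≈ 3040 W

Steady state: P = εσA T⁴.
A = 2·3.31 = 6.620 m²; T⁴ = (308)⁴ = 8.999×10⁹ K⁴.
P = 0.90 × 5.67×10⁻⁸ × 6.620 × 8.999×10⁹.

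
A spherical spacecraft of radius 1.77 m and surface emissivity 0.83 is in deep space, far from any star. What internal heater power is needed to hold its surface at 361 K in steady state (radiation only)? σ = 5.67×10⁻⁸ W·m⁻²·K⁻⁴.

P ≈ 31500 W

P = εσ·4πr²·T⁴.
4πr² = 39.37 m²; T⁴ = 1.698×10¹⁰ K⁴.
P = 0.83·5.67×10⁻⁸·39.37·1.698×10¹⁰.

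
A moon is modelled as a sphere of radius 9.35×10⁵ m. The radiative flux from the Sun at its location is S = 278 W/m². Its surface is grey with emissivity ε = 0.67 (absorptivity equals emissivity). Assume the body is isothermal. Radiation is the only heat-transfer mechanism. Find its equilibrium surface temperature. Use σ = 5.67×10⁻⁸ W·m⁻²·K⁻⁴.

T ≈ 187 K

At equilibrium, absorbed power = emitted power.
Absorbing cross-section = πr² = 2.746×10¹² m²; emitting surface = 4πr² = 1.099×10¹³ m² (ratio 4).
εS·A_cross = εσ·A_surf·T⁴  ⇒  T⁴ = S/(4σ)   (ε cancels).
T⁴ = 278/(4·5.67×10⁻⁸) = 1.226×10⁹ K⁴.
T = (1.226×10⁹)^(1/4).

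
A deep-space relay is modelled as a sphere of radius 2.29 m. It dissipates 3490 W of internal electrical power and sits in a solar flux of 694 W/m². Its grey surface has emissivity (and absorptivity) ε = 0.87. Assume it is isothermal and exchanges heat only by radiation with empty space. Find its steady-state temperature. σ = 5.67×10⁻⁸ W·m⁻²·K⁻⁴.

T ≈ 254 K

At steady state, absorbed solar power + internal power = radiated power.
Absorbed: α·S·A_cross = 0.87·694·16.47 = 9947 W (cross-section πr²).
Total input = 9947 + 3490 = 13440 W.
Radiated: εσ·A_surf·T⁴ with A_surf = 4πr² = 65.90 m².
T⁴ = 13440/(0.87·5.67×10⁻⁸·65.90) = 4.134×10⁹ K⁴.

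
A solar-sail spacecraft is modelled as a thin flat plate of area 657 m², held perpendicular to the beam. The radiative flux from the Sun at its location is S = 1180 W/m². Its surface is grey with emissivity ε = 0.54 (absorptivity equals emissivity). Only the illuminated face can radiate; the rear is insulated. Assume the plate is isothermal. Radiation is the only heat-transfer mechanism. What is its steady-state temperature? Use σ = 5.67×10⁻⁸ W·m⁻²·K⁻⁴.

At equilibrium, absorbed power = emitted power.
Absorbing cross-section = A = 657.0 m²; emitting surface = A = 657.0 m² (ratio 1).
εS·A_cross = εσ·A_surf·T⁴  ⇒  T⁴ = S/(1σ)   (ε cancels).
T⁴ = 1180/(1·5.67×10⁻⁸) = 2.081×10¹⁰ K⁴.
T = (2.081×10¹⁰)^(1/4).

T ≈ 380 K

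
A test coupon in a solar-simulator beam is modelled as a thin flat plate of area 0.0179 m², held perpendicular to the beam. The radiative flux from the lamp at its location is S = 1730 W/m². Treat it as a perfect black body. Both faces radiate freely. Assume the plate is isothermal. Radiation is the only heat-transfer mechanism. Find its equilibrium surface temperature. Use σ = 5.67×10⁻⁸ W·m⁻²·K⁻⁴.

At equilibrium, absorbed power = emitted power.
Absorbing cross-section = A = 0.01790 m²; emitting surface = 2A = 0.03580 m² (ratio 2).
S·A_cross = εσ·A_surf·T⁴  ⇒  T⁴ = S/(2σ).
T⁴ = 1.00·1730/(2·5.67×10⁻⁸) = 1.526×10¹⁰ K⁴.
T = (1.526×10¹⁰)^(1/4).

T ≈ 351 K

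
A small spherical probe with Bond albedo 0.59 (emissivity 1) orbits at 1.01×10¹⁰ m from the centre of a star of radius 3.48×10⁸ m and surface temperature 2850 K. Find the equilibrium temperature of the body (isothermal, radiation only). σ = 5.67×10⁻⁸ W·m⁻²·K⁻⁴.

The star's surface emits σT_*⁴; at distance d the flux is S = σT_*⁴(R_*/d)².
S = 5.67×10⁻⁸·(2850)⁴·(3.48×10⁸/1.01×10¹⁰)² = 4441 W/m².
For an isothermal sphere T⁴ = (1−a)S/(4σ) = 8.028×10⁹ K⁴.

T ≈ 299 K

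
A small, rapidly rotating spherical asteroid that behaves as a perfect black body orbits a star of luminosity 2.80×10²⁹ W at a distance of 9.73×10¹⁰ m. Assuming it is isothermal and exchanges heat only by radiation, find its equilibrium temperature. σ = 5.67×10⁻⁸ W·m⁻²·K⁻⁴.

T ≈ 1790 K

First find the stellar flux at distance d: S = L/(4πd²) = 2.80×10²⁹/(4π·(9.73×10¹⁰)²) = 2.354×10⁶ W/m².
For an isothermal sphere, absorbed (1−a)S·πr² = emitted σ·4πr²·T⁴, so T⁴ = (1−a)S/(4σ).
T⁴ = 1.00·2.354×10⁶/(4·5.67×10⁻⁸) = 1.038×10¹³ K⁴.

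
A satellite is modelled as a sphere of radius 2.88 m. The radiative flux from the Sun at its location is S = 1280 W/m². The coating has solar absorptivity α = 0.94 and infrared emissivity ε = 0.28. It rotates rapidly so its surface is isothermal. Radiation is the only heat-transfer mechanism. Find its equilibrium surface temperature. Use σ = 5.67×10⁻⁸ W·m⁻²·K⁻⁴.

At equilibrium, absorbed power = emitted power.
Absorbing cross-section = πr² = 26.06 m²; emitting surface = 4πr² = 104.2 m² (ratio 4).
αS·A_cross = εσ·A_surf·T⁴  ⇒  T⁴ = αS/(ε·4σ).
T⁴ = 0.940·1280/(0.28·4·5.67×10⁻⁸) = 1.895×10¹⁰ K⁴.
T = (1.895×10¹⁰)^(1/4).

T ≈ 371 K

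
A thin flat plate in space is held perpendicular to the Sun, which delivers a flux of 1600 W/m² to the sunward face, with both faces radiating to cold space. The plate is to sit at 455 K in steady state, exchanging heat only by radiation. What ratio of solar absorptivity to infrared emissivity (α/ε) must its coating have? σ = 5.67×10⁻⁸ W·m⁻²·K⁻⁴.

Balance: αS·A = εσ·2A·T⁴ ⇒ α/ε = 2σT⁴/S.
α/ε = 2·5.67×10⁻⁸·(455)⁴/1600 = 2·5.67×10⁻⁸·4.286×10¹⁰/1600.

α/ε ≈ 3.04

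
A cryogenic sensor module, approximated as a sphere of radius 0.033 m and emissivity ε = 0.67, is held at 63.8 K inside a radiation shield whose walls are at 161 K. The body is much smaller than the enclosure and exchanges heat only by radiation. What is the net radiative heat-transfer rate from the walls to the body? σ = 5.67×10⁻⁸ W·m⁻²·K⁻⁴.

P_net ≈ 0.341 W

For a small grey body in a large enclosure: P_net = εσA(T_body⁴ − T_wall⁴).
A = 4πr² = 0.01368 m²; T_body⁴ − T_wall⁴ = 1.657×10⁷ − 6.719×10⁸ = -6.553×10⁸ K⁴.
|P_net| = 0.67·5.67×10⁻⁸·0.01368·6.553×10⁸.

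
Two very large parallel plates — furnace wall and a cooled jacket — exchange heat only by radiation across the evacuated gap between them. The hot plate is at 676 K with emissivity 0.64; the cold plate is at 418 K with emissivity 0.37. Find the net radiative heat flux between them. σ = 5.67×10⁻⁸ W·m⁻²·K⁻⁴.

For two infinite grey parallel plates, q = σ(T₁⁴ − T₂⁴)/(1/ε₁ + 1/ε₂ − 1).
T₁⁴ − T₂⁴ = 2.088×10¹¹ − 3.053×10¹⁰ = 1.783×10¹¹ K⁴.
1/ε₁ + 1/ε₂ − 1 = 1.562 + 2.703 − 1 = 3.265.
q = 5.67×10⁻⁸ × 1.783×10¹¹ / 3.265.

q ≈ 3100 W/m²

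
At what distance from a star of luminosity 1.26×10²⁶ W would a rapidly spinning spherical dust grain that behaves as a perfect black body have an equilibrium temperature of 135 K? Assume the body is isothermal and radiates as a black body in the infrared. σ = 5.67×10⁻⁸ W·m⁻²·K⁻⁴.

d ≈ 3.65×10¹¹ m

For an isothermal black-emitting sphere, (1−a)S·πr² = σ·4πr²·T⁴ ⇒ S = 4σT⁴/(1−a).
S = 4·5.67×10⁻⁸·(135)⁴/1.00 = 75.33 W/m².
Flux falls as S = L/(4πd²), so d = √(L/(4πS)) = √(1.26×10²⁶/(4π·75.33)).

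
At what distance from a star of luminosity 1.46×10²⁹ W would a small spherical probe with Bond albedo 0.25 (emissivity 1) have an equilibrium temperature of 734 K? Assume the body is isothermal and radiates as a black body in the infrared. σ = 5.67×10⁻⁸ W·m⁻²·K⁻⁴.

d ≈ 3.64×10¹¹ m

For an isothermal black-emitting sphere, (1−a)S·πr² = σ·4πr²·T⁴ ⇒ S = 4σT⁴/(1−a).
S = 4·5.67×10⁻⁸·(734)⁴/0.750 = 87770 W/m².
Flux falls as S = L/(4πd²), so d = √(L/(4πS)) = √(1.46×10²⁹/(4π·87770)).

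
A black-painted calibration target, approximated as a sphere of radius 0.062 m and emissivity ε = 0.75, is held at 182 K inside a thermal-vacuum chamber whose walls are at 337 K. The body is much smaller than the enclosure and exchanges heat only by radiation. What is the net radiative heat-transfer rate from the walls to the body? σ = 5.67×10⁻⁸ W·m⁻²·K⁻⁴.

For a small grey body in a large enclosure: P_net = εσA(T_body⁴ − T_wall⁴).
A = 4πr² = 0.04831 m²; T_body⁴ − T_wall⁴ = 1.097×10⁹ − 1.290×10¹⁰ = -1.180×10¹⁰ K⁴.
|P_net| = 0.75·5.67×10⁻⁸·0.04831·1.180×10¹⁰.

P_net ≈ 24.2 W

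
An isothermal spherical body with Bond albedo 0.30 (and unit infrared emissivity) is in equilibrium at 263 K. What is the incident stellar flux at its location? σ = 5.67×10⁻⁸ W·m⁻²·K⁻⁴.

S ≈ 1550 W/m²

(1−a)S·πr² = σ·4πr²·T⁴ ⇒ S = 4σT⁴/(1−a).
S = 4·5.67×10⁻⁸·4.784×10⁹/0.700.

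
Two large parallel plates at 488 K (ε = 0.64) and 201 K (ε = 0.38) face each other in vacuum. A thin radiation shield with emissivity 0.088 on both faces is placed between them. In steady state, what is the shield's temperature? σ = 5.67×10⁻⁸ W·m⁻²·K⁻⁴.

T_s ≈ 417 K

In steady state the net flux on the hot side equals that on the cold side.
σ(T₁⁴−T_s⁴)/D₁ = σ(T_s⁴−T₂⁴)/D₂, with D₁ = 1/ε₁+1/ε_s−1 = 11.93, D₂ = 1/ε_s+1/ε₂−1 = 13.00.
Solve for T_s⁴: T_s⁴ = (D₂·T₁⁴ + D₁·T₂⁴)/(D₁+D₂) = 3.035×10¹⁰ K⁴.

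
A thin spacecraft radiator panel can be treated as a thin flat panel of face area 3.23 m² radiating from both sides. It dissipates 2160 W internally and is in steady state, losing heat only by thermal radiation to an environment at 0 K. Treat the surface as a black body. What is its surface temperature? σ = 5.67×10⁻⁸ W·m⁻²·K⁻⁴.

Steady state: internal power = radiated power, P = εσA T⁴.
Radiating area A = 2·3.23 = 6.460 m².
T⁴ = P/(εσA) = 2160/(1.0·5.67×10⁻⁸·6.460) = 5.897×10⁹ K⁴.
T = (5.897×10⁹)^(1/4).

T ≈ 277 K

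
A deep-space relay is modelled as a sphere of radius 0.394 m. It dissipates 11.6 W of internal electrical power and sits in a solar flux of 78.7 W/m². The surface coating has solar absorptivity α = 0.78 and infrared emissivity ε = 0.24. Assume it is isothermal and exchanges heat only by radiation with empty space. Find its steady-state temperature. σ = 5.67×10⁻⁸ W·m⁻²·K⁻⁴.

T ≈ 199 K

At steady state, absorbed solar power + internal power = radiated power.
Absorbed: α·S·A_cross = 0.78·78.7·0.4877 = 29.94 W (cross-section πr²).
Total input = 29.94 + 11.6 = 41.54 W.
Radiated: εσ·A_surf·T⁴ with A_surf = 4πr² = 1.951 m².
T⁴ = 41.54/(0.24·5.67×10⁻⁸·1.951) = 1.565×10⁹ K⁴.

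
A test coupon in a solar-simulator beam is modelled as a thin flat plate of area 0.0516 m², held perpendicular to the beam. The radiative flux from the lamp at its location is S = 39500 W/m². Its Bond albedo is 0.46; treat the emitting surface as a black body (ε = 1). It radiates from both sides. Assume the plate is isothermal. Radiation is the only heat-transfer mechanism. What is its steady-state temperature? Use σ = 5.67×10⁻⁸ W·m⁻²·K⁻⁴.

T ≈ 659 K

At equilibrium, absorbed power = emitted power.
Absorbing cross-section = A = 0.05160 m²; emitting surface = 2A = 0.1032 m² (ratio 2).
(1−a)S·A_cross = εσ·A_surf·T⁴  ⇒  T⁴ = (1−a)S/(2σ).
T⁴ = 0.540·39500/(2·5.67×10⁻⁸) = 1.881×10¹¹ K⁴.
T = (1.881×10¹¹)^(1/4).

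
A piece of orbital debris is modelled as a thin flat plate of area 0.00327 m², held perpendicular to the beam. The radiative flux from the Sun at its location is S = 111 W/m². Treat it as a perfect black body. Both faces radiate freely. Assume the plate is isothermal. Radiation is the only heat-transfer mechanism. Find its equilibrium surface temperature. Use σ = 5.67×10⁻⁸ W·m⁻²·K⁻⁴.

T ≈ 177 K

At equilibrium, absorbed power = emitted power.
Absorbing cross-section = A = 0.003270 m²; emitting surface = 2A = 0.006540 m² (ratio 2).
S·A_cross = εσ·A_surf·T⁴  ⇒  T⁴ = S/(2σ).
T⁴ = 1.00·111/(2·5.67×10⁻⁸) = 9.788×10⁸ K⁴.
T = (9.788×10⁸)^(1/4).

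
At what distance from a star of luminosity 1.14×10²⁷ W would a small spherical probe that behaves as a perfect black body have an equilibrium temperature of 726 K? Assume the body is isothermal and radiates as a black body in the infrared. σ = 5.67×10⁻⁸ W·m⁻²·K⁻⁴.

d ≈ 3.79×10¹⁰ m

For an isothermal black-emitting sphere, (1−a)S·πr² = σ·4πr²·T⁴ ⇒ S = 4σT⁴/(1−a).
S = 4·5.67×10⁻⁸·(726)⁴/1.00 = 63010 W/m².
Flux falls as S = L/(4πd²), so d = √(L/(4πS)) = √(1.14×10²⁷/(4π·63010)).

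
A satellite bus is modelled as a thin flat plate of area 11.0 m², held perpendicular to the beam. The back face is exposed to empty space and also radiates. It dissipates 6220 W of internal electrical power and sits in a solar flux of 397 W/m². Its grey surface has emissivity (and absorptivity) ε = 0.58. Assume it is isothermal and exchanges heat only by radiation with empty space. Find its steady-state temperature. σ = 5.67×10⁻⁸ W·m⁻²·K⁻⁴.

At steady state, absorbed solar power + internal power = radiated power.
Absorbed: α·S·A_cross = 0.58·397·11.00 = 2533 W (cross-section A).
Total input = 2533 + 6220 = 8753 W.
Radiated: εσ·A_surf·T⁴ with A_surf = 2A = 22.00 m².
T⁴ = 8753/(0.58·5.67×10⁻⁸·22.00) = 1.210×10¹⁰ K⁴.

T ≈ 332 K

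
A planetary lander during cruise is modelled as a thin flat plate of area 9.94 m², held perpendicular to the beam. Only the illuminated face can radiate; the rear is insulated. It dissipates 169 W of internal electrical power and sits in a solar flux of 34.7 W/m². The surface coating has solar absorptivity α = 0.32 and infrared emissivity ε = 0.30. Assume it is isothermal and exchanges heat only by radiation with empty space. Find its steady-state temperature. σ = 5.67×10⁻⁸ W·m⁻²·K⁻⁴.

At steady state, absorbed solar power + internal power = radiated power.
Absorbed: α·S·A_cross = 0.32·34.7·9.940 = 110.4 W (cross-section A).
Total input = 110.4 + 169 = 279.4 W.
Radiated: εσ·A_surf·T⁴ with A_surf = A = 9.940 m².
T⁴ = 279.4/(0.30·5.67×10⁻⁸·9.940) = 1.652×10⁹ K⁴.

T ≈ 202 K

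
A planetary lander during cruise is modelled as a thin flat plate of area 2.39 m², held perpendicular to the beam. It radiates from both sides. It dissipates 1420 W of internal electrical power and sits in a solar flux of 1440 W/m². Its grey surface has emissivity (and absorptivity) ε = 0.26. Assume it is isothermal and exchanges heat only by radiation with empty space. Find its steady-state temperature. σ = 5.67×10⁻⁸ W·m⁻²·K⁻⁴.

T ≈ 426 K

At steady state, absorbed solar power + internal power = radiated power.
Absorbed: α·S·A_cross = 0.26·1440·2.390 = 894.8 W (cross-section A).
Total input = 894.8 + 1420 = 2315 W.
Radiated: εσ·A_surf·T⁴ with A_surf = 2A = 4.780 m².
T⁴ = 2315/(0.26·5.67×10⁻⁸·4.780) = 3.285×10¹⁰ K⁴.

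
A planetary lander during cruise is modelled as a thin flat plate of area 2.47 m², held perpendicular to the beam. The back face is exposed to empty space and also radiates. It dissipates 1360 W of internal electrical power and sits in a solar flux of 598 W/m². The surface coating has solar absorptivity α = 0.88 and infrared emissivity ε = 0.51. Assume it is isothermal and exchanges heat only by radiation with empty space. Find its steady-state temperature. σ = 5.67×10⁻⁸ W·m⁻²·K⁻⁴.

At steady state, absorbed solar power + internal power = radiated power.
Absorbed: α·S·A_cross = 0.88·598·2.470 = 1300 W (cross-section A).
Total input = 1300 + 1360 = 2660 W.
Radiated: εσ·A_surf·T⁴ with A_surf = 2A = 4.940 m².
T⁴ = 2660/(0.51·5.67×10⁻⁸·4.940) = 1.862×10¹⁰ K⁴.

T ≈ 369 K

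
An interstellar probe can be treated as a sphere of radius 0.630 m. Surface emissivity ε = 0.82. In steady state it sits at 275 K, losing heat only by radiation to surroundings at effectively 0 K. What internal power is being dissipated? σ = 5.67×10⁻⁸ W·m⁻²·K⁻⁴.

P ≈ 1330 W

Steady state: P = εσA T⁴.
A = 4πr² = 4.988 m²; T⁴ = (275)⁴ = 5.719×10⁹ K⁴.
P = 0.82 × 5.67×10⁻⁸ × 4.988 × 5.719×10⁹.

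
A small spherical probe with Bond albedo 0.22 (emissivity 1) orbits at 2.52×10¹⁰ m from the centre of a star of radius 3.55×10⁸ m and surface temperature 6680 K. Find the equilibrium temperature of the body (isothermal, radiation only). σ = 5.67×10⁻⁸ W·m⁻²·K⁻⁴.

The star's surface emits σT_*⁴; at distance d the flux is S = σT_*⁴(R_*/d)².
S = 5.67×10⁻⁸·(6680)⁴·(3.55×10⁸/2.52×10¹⁰)² = 22400 W/m².
For an isothermal sphere T⁴ = (1−a)S/(4σ) = 7.705×10¹⁰ K⁴.

T ≈ 527 K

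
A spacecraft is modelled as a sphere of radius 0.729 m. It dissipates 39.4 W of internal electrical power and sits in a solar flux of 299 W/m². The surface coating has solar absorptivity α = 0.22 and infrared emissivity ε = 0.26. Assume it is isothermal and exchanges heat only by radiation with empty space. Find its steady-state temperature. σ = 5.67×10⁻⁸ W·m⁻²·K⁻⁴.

T ≈ 197 K

At steady state, absorbed solar power + internal power = radiated power.
Absorbed: α·S·A_cross = 0.22·299·1.670 = 109.8 W (cross-section πr²).
Total input = 109.8 + 39.4 = 149.2 W.
Radiated: εσ·A_surf·T⁴ with A_surf = 4πr² = 6.678 m².
T⁴ = 149.2/(0.26·5.67×10⁻⁸·6.678) = 1.516×10⁹ K⁴.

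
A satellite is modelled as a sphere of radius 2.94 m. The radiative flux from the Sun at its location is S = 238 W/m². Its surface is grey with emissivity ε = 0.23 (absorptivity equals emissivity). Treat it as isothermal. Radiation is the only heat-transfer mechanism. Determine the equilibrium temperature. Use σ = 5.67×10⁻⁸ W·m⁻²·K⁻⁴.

T ≈ 180 K

At equilibrium, absorbed power = emitted power.
Absorbing cross-section = πr² = 27.15 m²; emitting surface = 4πr² = 108.6 m² (ratio 4).
εS·A_cross = εσ·A_surf·T⁴  ⇒  T⁴ = S/(4σ)   (ε cancels).
T⁴ = 238/(4·5.67×10⁻⁸) = 1.049×10⁹ K⁴.
T = (1.049×10⁹)^(1/4).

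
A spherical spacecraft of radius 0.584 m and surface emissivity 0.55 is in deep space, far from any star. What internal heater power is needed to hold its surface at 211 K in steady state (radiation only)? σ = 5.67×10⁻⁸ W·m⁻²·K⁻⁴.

P = εσ·4πr²·T⁴.
4πr² = 4.286 m²; T⁴ = 1.982×10⁹ K⁴.
P = 0.55·5.67×10⁻⁸·4.286·1.982×10⁹.

P ≈ 265 W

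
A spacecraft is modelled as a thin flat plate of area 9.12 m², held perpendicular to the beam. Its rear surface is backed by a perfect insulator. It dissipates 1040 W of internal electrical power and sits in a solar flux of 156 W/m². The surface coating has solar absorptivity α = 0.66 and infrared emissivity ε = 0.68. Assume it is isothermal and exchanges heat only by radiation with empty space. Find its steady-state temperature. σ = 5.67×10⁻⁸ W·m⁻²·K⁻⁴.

T ≈ 274 K

At steady state, absorbed solar power + internal power = radiated power.
Absorbed: α·S·A_cross = 0.66·156·9.120 = 939.0 W (cross-section A).
Total input = 939.0 + 1040 = 1979 W.
Radiated: εσ·A_surf·T⁴ with A_surf = A = 9.120 m².
T⁴ = 1979/(0.68·5.67×10⁻⁸·9.120) = 5.628×10⁹ K⁴.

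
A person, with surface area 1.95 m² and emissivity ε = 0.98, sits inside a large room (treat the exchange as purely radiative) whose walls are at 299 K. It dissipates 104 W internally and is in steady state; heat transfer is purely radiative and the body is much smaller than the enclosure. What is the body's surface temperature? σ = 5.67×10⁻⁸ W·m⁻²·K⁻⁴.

For a small grey body in a large enclosure, net radiated power = εσA(T⁴ − T_w⁴).
Steady state: P = εσA(T⁴ − T_w⁴) with A = 1.95 m².
T⁴ = P/(εσA) + T_w⁴ = 104/(0.98·5.67×10⁻⁸·1.950) + (299)⁴
    = 9.598×10⁸ + 7.993×10⁹ = 8.952×10⁹ K⁴.

T ≈ 308 K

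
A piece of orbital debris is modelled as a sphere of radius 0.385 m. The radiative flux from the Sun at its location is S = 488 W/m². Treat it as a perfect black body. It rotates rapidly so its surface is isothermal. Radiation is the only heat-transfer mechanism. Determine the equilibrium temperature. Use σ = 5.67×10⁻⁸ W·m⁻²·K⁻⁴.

T ≈ 215 K

At equilibrium, absorbed power = emitted power.
Absorbing cross-section = πr² = 0.4657 m²; emitting surface = 4πr² = 1.863 m² (ratio 4).
S·A_cross = εσ·A_surf·T⁴  ⇒  T⁴ = S/(4σ).
T⁴ = 1.00·488/(4·5.67×10⁻⁸) = 2.152×10⁹ K⁴.
T = (2.152×10⁹)^(1/4).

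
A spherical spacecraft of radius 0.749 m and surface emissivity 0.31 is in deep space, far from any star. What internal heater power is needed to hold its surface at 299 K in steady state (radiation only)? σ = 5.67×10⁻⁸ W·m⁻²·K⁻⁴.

P ≈ 990 W

P = εσ·4πr²·T⁴.
4πr² = 7.050 m²; T⁴ = 7.993×10⁹ K⁴.
P = 0.31·5.67×10⁻⁸·7.050·7.993×10⁹.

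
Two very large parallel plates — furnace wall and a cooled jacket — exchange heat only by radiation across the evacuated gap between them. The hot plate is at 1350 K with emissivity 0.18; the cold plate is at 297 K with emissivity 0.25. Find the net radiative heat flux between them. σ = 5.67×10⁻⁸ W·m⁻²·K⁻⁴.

q ≈ 22000 W/m²

For two infinite grey parallel plates, q = σ(T₁⁴ − T₂⁴)/(1/ε₁ + 1/ε₂ − 1).
T₁⁴ − T₂⁴ = 3.322×10¹² − 7.781×10⁹ = 3.314×10¹² K⁴.
1/ε₁ + 1/ε₂ − 1 = 5.556 + 4.000 − 1 = 8.556.
q = 5.67×10⁻⁸ × 3.314×10¹² / 8.556.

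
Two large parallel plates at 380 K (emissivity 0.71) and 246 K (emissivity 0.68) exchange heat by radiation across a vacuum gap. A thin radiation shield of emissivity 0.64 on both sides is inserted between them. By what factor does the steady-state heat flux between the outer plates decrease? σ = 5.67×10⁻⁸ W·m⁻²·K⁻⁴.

Without shield: q₀ = σΔ(T⁴)/(1/ε₁+1/ε₂−1) with denominator 1.879.
With shield the two gaps are in series; the resistances add: (1/ε₁+1/ε_s−1)+(1/ε_s+1/ε₂−1) = 1.971+2.033 = 4.004.
Heat-flux ratio q₀/q = 4.004/1.879.

factor ≈ 2.13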